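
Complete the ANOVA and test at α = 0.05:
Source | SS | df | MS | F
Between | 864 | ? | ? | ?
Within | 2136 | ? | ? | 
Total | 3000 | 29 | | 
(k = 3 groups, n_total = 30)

df_between = 2, df_within = 27. MS_between = 432.0, MS_within = 79.11. F = 5.461, F_crit ≈ 3.354. Reject H₀.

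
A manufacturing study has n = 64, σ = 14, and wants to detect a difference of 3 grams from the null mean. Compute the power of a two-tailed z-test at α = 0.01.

SE = σ/√n = 14/√64 = 1.75. Non-centrality λ = d/SE = 3/1.75 = 1.714. Power ≈ Φ(λ - z_{α/2}) = Φ(1.714 - 2.576) = Φ(-0.862) = 0.194.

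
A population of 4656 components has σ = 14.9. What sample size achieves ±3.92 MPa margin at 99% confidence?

Without FPC: n₀ = (2.576×14.9/3.92)² = 95.872. With FPC: n = n₀N/(n₀+N-1) = 94.0 → n = 94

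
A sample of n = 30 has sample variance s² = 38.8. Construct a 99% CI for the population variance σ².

df = 29. χ²_{0.005} = 52.336, χ²_{0.995} = 13.121. CI for σ² = ((n-1)s²/χ²_{α/2}, (n-1)s²/χ²_{1-α/2}) = (29·38.8/52.336, 29·38.8/13.121) = (21.5, 85.76)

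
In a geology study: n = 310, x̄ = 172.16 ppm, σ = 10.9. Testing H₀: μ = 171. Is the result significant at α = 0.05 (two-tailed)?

z = (172.16 - 171)/(10.9/√310) = 1.874. Since |z| ≤ 1.96, not significant at α = 0.05.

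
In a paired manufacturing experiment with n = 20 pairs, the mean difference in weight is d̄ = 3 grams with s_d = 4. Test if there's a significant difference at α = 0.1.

t = d̄/(s_d/√n) = 3/(4/√20) = 3.354. df = 19, critical t = ±1.729. Reject H₀.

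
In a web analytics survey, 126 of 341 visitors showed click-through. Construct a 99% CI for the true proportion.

p̂ = 0.37. CI = p̂ ± z*√(p̂(1-p̂)/n) = (0.302, 0.437)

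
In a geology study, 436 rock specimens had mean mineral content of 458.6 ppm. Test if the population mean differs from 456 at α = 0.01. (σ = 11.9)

z = (x̄ - μ₀)/(σ/√n) = (458.6 - 456)/(11.9/√436) = 4.562. Critical value: ±2.576. Since |4.562| > 2.576, Reject H₀.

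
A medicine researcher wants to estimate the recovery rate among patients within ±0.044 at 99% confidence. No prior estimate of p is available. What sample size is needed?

Conservative approach: use p = 0.5 (maximizes p(1-p) = 0.25). n = z²(0.25)/E² = 2.576²×0.25/0.044² = 856.9 → n = 857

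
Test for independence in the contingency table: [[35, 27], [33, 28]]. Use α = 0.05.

χ² = 0.069. df = 1, critical = 3.841. Fail to reject H₀. No evidence of dependence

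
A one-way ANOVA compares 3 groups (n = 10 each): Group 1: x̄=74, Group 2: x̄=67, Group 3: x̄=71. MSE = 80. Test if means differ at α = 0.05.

Grand mean = 70.67. SS_between = 246.67, MS_between = 123.33. F = 1.542, F_crit ≈ 3.354. Fail to reject H₀.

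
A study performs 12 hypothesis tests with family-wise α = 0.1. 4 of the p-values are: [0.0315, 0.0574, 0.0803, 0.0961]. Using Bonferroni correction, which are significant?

Bonferroni α = 0.1/12 = 0.00833. None of the given p-values are significant.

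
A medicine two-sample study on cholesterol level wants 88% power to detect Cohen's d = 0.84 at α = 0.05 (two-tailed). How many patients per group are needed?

z_{α/2} = 1.96, z_β = Φ⁻¹(0.88) = 1.175. For large effect (d = 0.84): n per group = 2(z_{α/2} + z_β)²/d² = 2(1.96 + 1.175)²/0.84² = 27.9 → 28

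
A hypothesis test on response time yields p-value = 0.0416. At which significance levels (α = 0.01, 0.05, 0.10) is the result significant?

p = 0.0416. Significant at: α = 0.05, 0.1.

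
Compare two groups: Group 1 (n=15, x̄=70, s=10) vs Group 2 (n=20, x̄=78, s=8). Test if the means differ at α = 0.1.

Pooled sp = 8.9. t = -2.631, df = 33. Critical t = ±1.692. Reject H₀.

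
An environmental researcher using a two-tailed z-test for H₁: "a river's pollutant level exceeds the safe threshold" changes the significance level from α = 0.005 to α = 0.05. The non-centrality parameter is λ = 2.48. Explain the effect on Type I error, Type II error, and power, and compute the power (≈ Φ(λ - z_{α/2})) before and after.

Increasing α from 0.005 to 0.05:
• Type I error rate increases (α is the Type I rate by definition).
• Critical value moves from z_{α/2} = 2.807 to 1.96, so power = Φ(λ - z_{α/2}) goes from Φ(2.48 - 2.807) = 0.372 to Φ(2.48 - 1.96) = 0.698.
• Type II error rate β = 1 - power therefore decreases (0.628 → 0.302).
Appropriate when false negatives are costly — here, allowing unsafe pollution to continue.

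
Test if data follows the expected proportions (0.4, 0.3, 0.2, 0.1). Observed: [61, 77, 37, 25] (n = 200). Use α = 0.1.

Expected: [80.0, 60.0, 40.0, 20.0]. χ² = 10.804. df = 3, critical = 6.251. Reject H₀.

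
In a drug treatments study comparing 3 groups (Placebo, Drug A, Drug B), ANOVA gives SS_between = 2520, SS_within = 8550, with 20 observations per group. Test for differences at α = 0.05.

df_between = 2, df_within = 57. F = MS_between/MS_within = 1260.0/150.0 = 8.4. F_crit ≈ 3.159. Reject H₀. At least one mean differs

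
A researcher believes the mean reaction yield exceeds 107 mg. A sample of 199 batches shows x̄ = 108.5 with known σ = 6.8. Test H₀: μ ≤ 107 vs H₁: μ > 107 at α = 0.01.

z = 3.112. Critical value: 2.33. Reject H₀.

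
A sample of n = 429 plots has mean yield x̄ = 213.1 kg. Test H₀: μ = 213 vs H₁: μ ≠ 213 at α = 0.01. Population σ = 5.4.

z = (x̄ - μ₀)/(σ/√n) = (213.1 - 213)/(5.4/√429) = 0.384. Critical value: ±2.576. Since |0.384| ≤ 2.576, Fail to reject H₀.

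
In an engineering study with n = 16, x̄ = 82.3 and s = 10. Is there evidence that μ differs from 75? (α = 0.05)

t = (x̄ - μ₀)/(s/√n) = (82.3 - 75)/(10/√16) = 2.92. df = 15, critical t = ±2.131. Reject H₀.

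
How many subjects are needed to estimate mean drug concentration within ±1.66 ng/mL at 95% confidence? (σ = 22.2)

n = (z*σ/E)² = (1.96×22.2/1.66)² = 687.1 → n = 688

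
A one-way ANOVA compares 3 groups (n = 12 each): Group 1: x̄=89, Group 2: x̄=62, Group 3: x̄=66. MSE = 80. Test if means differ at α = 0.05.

Grand mean = 72.33. SS_between = 5096.0, MS_between = 2548.0. F = 31.85, F_crit ≈ 3.285. Reject H₀.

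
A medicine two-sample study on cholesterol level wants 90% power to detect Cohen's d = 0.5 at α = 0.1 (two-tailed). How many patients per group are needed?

z_{α/2} = 1.645, z_β = Φ⁻¹(0.9) = 1.282. For medium effect (d = 0.5): n per group = 2(z_{α/2} + z_β)²/d² = 2(1.645 + 1.282)²/0.5² = 68.5 → 69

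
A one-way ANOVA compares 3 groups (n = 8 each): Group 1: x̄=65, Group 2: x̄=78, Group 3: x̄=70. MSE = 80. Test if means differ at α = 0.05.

Grand mean = 71.0. SS_between = 688.0, MS_between = 344.0. F = 4.3, F_crit ≈ 3.467. Reject H₀.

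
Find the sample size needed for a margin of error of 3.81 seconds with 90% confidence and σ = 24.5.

n = (z*σ/E)² = (1.645×24.5/3.81)² = 111.9 → n = 112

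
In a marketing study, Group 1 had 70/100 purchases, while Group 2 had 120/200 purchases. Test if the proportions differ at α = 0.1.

p̂₁ = 0.7, p̂₂ = 0.6, pooled p̂ = 0.633. z = 1.694. Critical: ±1.645. Reject H₀.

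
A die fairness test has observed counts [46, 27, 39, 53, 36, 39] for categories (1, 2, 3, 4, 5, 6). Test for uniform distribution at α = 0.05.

Expected = 40 each. χ² = Σ(O-E)²/E = 9.8. df = 5, critical value = 11.07. Fail to reject H₀.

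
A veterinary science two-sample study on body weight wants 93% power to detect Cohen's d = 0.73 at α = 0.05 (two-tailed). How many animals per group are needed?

z_{α/2} = 1.96, z_β = Φ⁻¹(0.93) = 1.476. For medium effect (d = 0.73): n per group = 2(z_{α/2} + z_β)²/d² = 2(1.96 + 1.476)²/0.73² = 44.3 → 45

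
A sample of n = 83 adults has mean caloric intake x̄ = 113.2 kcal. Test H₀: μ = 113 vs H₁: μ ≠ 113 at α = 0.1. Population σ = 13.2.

z = (x̄ - μ₀)/(σ/√n) = (113.2 - 113)/(13.2/√83) = 0.138. Critical value: ±1.645. Since |0.138| ≤ 1.645, Fail to reject H₀.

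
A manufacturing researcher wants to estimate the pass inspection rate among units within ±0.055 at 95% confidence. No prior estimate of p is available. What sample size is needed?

Conservative approach: use p = 0.5 (maximizes p(1-p) = 0.25). n = z²(0.25)/E² = 1.96²×0.25/0.055² = 317.5 → n = 318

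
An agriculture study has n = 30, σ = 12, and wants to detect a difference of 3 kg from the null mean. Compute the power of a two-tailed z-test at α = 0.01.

SE = σ/√n = 12/√30 = 2.191. Non-centrality λ = d/SE = 3/2.191 = 1.369. Power ≈ Φ(λ - z_{α/2}) = Φ(1.369 - 2.576) = Φ(-1.207) = 0.114.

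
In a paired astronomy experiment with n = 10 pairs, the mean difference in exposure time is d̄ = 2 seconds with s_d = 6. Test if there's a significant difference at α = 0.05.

t = d̄/(s_d/√n) = 2/(6/√10) = 1.054. df = 9, critical t = ±2.262. Fail to reject H₀.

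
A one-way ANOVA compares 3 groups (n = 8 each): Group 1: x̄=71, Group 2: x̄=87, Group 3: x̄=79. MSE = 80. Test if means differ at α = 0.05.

Grand mean = 79.0. SS_between = 1024.0, MS_between = 512.0. F = 6.4, F_crit ≈ 3.467. Reject H₀.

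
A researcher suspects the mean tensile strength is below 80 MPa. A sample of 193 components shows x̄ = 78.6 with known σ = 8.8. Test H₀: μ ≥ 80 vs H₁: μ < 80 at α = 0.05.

z = -2.21. Critical value: -1.645. Reject H₀.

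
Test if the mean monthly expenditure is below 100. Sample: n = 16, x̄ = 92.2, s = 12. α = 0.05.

t = (92.2 - 100)/(12/√16) = -2.6, df = 15. Critical t = -1.753. Reject H₀.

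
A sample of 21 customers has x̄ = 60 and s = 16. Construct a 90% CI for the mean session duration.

CI = x̄ ± t*(s/√n) = 60 ± 1.725(16/√21) = (53.98, 66.02)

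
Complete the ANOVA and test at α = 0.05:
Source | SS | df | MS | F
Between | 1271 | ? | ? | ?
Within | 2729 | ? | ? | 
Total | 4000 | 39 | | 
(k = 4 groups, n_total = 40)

df_between = 3, df_within = 36. MS_between = 423.67, MS_within = 75.81. F = 5.589, F_crit ≈ 2.866. Reject H₀.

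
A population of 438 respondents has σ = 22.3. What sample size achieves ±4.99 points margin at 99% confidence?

Without FPC: n₀ = (2.576×22.3/4.99)² = 132.526. With FPC: n = n₀N/(n₀+N-1) = 101.9 → n = 102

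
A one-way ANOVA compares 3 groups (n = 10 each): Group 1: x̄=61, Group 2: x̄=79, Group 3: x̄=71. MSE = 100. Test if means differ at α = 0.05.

Grand mean = 70.33. SS_between = 1626.67, MS_between = 813.33. F = 8.133, F_crit ≈ 3.354. Reject H₀.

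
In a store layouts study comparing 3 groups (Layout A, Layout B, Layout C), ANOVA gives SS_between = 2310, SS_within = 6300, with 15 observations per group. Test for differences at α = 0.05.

df_between = 2, df_within = 42. F = MS_between/MS_within = 1155.0/150.0 = 7.7. F_crit ≈ 3.22. Reject H₀. At least one mean differs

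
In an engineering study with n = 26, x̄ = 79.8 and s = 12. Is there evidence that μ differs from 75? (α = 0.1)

t = (x̄ - μ₀)/(s/√n) = (79.8 - 75)/(12/√26) = 2.04. df = 25, critical t = ±1.708. Reject H₀.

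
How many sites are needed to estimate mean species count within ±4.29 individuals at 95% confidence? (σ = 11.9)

n = (z*σ/E)² = (1.96×11.9/4.29)² = 29.6 → n = 30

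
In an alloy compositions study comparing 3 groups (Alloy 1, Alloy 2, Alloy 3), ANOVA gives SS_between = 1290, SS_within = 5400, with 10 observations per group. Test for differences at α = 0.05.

df_between = 2, df_within = 27. F = MS_between/MS_within = 645.0/200.0 = 3.225. F_crit ≈ 3.354. Fail to reject H₀.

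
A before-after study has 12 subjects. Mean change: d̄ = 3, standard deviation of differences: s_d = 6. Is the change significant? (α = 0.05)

t = d̄/(s_d/√n) = 3/(6/√12) = 1.732. df = 11, critical t = ±2.201. Fail to reject H₀.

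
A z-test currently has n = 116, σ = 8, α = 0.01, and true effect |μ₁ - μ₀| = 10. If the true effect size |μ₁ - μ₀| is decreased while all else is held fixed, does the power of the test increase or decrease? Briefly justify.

Power decreases: a smaller true effect decreases the non-centrality λ = |μ₁ - μ₀|/(σ/√n).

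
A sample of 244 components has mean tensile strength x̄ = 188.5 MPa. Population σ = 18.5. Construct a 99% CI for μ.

CI = x̄ ± z*(σ/√n) = 188.5 ± 2.576(18.5/√244) = 188.5 ± 3.05 = (185.45, 191.55)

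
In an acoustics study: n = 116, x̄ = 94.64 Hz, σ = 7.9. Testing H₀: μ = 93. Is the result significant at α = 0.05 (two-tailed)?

z = (94.64 - 93)/(7.9/√116) = 2.236. Since |z| > 1.96, significant at α = 0.05.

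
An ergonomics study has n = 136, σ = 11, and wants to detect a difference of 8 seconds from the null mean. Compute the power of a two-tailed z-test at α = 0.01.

SE = σ/√n = 11/√136 = 0.943. Non-centrality λ = d/SE = 8/0.943 = 8.481. Power ≈ Φ(λ - z_{α/2}) = Φ(8.481 - 2.576) = Φ(5.905) = 1.0.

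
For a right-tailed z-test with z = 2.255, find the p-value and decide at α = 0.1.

p = P(Z > 2.255) = 1 - Φ(2.255) ≈ 0.0121. Since p < 0.1, reject H₀ (significant) at α = 0.1.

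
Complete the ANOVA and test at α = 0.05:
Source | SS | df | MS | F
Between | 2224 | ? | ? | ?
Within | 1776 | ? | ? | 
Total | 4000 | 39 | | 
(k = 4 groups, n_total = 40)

df_between = 3, df_within = 36. MS_between = 741.33, MS_within = 49.33. F = 15.027, F_crit ≈ 2.866. Reject H₀.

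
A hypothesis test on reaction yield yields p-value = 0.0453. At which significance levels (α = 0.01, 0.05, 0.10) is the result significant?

p = 0.0453. Significant at: α = 0.05, 0.1.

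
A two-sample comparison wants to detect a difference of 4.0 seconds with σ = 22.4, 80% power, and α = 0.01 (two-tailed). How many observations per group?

n per group = 2(z_α/2 + z_β)²σ²/d² = 2×(2.576 + 0.84)²×22.4²/4.0² = 731.9 → n = 732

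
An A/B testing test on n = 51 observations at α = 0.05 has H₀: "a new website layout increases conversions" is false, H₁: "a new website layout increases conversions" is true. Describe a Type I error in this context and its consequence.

Type I error: rejecting H₀ when it is true — concluding that a new website layout increases conversions when in fact it is not. Consequence: rolling out a layout that doesn't actually help — wasted engineering effort.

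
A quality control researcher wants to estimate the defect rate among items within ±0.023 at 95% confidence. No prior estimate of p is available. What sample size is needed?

Conservative approach: use p = 0.5 (maximizes p(1-p) = 0.25). n = z²(0.25)/E² = 1.96²×0.25/0.023² = 1815.5 → n = 1816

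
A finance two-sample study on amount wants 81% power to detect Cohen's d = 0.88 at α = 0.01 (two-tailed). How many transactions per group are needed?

z_{α/2} = 2.576, z_β = Φ⁻¹(0.81) = 0.878. For large effect (d = 0.88): n per group = 2(z_{α/2} + z_β)²/d² = 2(2.576 + 0.878)²/0.88² = 30.8 → 31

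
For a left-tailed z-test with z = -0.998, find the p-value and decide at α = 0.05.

p = P(Z < -0.998) = Φ(-0.998) ≈ 0.1591. Since p ≥ 0.05, fail to reject H₀ (not significant) at α = 0.05.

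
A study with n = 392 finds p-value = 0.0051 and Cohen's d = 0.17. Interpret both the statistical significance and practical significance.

Statistically significant (p = 0.0051 < 0.05). Cohen's d = 0.17 indicates a very small effect size. Both statistical and practical significance should be considered.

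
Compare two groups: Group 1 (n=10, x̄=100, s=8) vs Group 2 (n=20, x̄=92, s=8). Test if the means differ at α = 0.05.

Pooled sp = 8.0. t = 2.582, df = 28. Critical t = ±2.048. Reject H₀.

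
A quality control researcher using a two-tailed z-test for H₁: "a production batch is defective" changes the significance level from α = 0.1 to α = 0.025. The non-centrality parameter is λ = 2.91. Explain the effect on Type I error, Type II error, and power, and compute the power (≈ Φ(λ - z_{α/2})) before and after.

Decreasing α from 0.1 to 0.025:
• Type I error rate decreases (α is the Type I rate by definition).
• Critical value moves from z_{α/2} = 1.645 to 2.241, so power = Φ(λ - z_{α/2}) goes from Φ(2.91 - 1.645) = 0.897 to Φ(2.91 - 2.241) = 0.748.
• Type II error rate β = 1 - power therefore increases (0.103 → 0.252).
Appropriate when false positives are costly — here, scrapping a good batch — wasted material and cost for no reason.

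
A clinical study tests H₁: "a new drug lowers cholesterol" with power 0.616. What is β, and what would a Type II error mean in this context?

β = 1 - power = 1 - 0.616 = 0.384. A Type II error is failing to reject H₀ when H₀ is false (false negative) — here, failing to conclude that a new drug lowers cholesterol when in fact it is true. Consequence: shelving an effective drug — patients miss out on a treatment that would have helped.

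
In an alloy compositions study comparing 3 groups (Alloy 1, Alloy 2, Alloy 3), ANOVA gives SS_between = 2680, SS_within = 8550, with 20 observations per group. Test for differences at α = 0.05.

df_between = 2, df_within = 57. F = MS_between/MS_within = 1340.0/150.0 = 8.933. F_crit ≈ 3.159. Reject H₀. At least one mean differs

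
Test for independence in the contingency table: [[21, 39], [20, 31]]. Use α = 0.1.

χ² = 0.21. df = 1, critical = 2.706. Fail to reject H₀. No evidence of dependence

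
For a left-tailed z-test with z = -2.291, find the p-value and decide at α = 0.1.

p = P(Z < -2.291) = Φ(-2.291) ≈ 0.011. Since p < 0.1, reject H₀ (significant) at α = 0.1.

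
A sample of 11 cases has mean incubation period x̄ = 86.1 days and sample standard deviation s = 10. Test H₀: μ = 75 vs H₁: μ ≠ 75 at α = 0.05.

t = (x̄ - μ₀)/(s/√n) = (86.1 - 75)/(10/√11) = 3.681. df = 10, critical t = ±2.228. Reject H₀.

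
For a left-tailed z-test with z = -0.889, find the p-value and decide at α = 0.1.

p = P(Z < -0.889) = Φ(-0.889) ≈ 0.187. Since p ≥ 0.1, fail to reject H₀ (not significant) at α = 0.1.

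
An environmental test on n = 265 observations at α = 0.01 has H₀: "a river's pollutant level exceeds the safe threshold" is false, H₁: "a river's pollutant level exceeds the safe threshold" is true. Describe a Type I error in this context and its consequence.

Type I error: rejecting H₀ when it is true — concluding that a river's pollutant level exceeds the safe threshold when in fact it is not. Consequence: shutting down a compliant factory unnecessarily.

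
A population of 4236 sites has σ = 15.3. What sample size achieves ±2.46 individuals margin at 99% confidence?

Without FPC: n₀ = (2.576×15.3/2.46)² = 256.687. With FPC: n = n₀N/(n₀+N-1) = 242.1 → n = 243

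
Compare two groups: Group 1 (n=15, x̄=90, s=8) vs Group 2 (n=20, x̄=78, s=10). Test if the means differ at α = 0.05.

Pooled sp = 9.2. t = 3.817, df = 33. Critical t = ±2.035. Reject H₀.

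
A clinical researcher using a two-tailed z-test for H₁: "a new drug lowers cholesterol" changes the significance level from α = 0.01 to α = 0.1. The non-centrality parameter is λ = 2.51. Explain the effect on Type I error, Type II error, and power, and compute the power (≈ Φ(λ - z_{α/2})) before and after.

Increasing α from 0.01 to 0.1:
• Type I error rate increases (α is the Type I rate by definition).
• Critical value moves from z_{α/2} = 2.576 to 1.645, so power = Φ(λ - z_{α/2}) goes from Φ(2.51 - 2.576) = 0.474 to Φ(2.51 - 1.645) = 0.806.
• Type II error rate β = 1 - power therefore decreases (0.526 → 0.194).
Appropriate when false negatives are costly — here, shelving an effective drug — patients miss out on a treatment that would have helped.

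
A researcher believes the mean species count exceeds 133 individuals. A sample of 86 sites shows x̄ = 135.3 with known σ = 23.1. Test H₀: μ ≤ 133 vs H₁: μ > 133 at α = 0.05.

z = 0.923. Critical value: 1.645. Fail to reject H₀.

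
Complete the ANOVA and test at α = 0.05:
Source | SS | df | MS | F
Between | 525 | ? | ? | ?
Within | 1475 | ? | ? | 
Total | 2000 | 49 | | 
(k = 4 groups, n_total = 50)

df_between = 3, df_within = 46. MS_between = 175.0, MS_within = 32.07. F = 5.458, F_crit ≈ 2.807. Reject H₀.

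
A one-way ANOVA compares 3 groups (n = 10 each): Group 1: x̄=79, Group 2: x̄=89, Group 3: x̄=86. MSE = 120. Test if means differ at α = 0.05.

Grand mean = 84.67. SS_between = 526.67, MS_between = 263.33. F = 2.194, F_crit ≈ 3.354. Fail to reject H₀.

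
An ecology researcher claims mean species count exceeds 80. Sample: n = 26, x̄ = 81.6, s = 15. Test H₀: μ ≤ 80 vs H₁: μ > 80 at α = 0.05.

t = (81.6 - 80)/(15/√26) = 0.544, df = 25. Critical t = 1.708. Fail to reject H₀.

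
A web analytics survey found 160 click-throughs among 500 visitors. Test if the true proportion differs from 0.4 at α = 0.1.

p̂ = 0.32, p₀ = 0.4. z = (p̂ - p₀)/√(p₀(1-p₀)/n) = -3.651. Critical: ±1.645. Reject H₀.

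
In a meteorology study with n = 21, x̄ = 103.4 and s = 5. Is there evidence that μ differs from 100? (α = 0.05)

t = (x̄ - μ₀)/(s/√n) = (103.4 - 100)/(5/√21) = 3.116. df = 20, critical t = ±2.086. Reject H₀.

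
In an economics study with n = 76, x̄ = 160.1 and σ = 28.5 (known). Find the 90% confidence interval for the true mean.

CI = x̄ ± z*(σ/√n) = 160.1 ± 1.645(28.5/√76) = 160.1 ± 5.38 = (154.72, 165.48)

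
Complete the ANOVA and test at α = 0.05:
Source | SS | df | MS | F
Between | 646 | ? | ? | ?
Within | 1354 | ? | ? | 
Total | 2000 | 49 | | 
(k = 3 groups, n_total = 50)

df_between = 2, df_within = 47. MS_between = 323.0, MS_within = 28.81. F = 11.212, F_crit ≈ 3.195. Reject H₀.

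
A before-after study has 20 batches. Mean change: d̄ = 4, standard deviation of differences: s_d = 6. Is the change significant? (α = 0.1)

t = d̄/(s_d/√n) = 4/(6/√20) = 2.981. df = 19, critical t = ±1.729. Reject H₀.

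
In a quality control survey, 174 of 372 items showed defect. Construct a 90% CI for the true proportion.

p̂ = 0.468. CI = p̂ ± z*√(p̂(1-p̂)/n) = (0.425, 0.51)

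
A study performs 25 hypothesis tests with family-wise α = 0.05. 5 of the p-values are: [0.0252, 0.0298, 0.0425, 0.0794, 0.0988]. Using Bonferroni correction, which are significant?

Bonferroni α = 0.05/25 = 0.002. None of the given p-values are significant.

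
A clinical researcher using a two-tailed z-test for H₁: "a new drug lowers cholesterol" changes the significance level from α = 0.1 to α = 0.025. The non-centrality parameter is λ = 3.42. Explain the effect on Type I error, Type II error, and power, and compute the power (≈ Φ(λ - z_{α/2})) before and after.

Decreasing α from 0.1 to 0.025:
• Type I error rate decreases (α is the Type I rate by definition).
• Critical value moves from z_{α/2} = 1.645 to 2.241, so power = Φ(λ - z_{α/2}) goes from Φ(3.42 - 1.645) = 0.962 to Φ(3.42 - 2.241) = 0.881.
• Type II error rate β = 1 - power therefore increases (0.038 → 0.119).
Appropriate when false positives are costly — here, approving an ineffective drug — patients take a useless medication and may skip effective alternatives.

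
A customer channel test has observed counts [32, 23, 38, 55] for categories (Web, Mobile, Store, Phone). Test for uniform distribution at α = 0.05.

Expected = 37 each. χ² = Σ(O-E)²/E = 14.757. df = 3, critical value = 7.815. Reject H₀.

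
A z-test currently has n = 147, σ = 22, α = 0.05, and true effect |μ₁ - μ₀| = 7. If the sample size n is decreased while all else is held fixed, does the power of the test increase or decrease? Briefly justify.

Power decreases: a smaller n inflates the standard error σ/√n, pulling the sampling distribution under H₁ back toward the critical value.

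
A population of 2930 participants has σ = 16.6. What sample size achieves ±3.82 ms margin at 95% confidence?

Without FPC: n₀ = (1.96×16.6/3.82)² = 72.544. With FPC: n = n₀N/(n₀+N-1) = 70.8 → n = 71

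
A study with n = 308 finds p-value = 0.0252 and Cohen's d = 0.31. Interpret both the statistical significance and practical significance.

Statistically significant (p = 0.0252 < 0.05). Cohen's d = 0.31 indicates a small effect size. Both statistical and practical significance should be considered.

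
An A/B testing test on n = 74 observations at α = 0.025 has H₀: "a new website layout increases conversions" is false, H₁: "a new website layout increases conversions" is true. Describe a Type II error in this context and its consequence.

Type II error: failing to reject H₀ when it is false — concluding that a new website layout increases conversions is not supported when in fact it is. Consequence: discarding a layout that would have improved conversions — lost revenue.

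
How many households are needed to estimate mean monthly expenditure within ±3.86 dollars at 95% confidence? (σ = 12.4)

n = (z*σ/E)² = (1.96×12.4/3.86)² = 39.6 → n = 40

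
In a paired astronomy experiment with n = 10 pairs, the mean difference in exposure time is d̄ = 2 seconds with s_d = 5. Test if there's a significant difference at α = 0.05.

t = d̄/(s_d/√n) = 2/(5/√10) = 1.265. df = 9, critical t = ±2.262. Fail to reject H₀.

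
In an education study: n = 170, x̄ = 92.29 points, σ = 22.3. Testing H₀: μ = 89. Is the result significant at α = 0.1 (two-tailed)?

z = (92.29 - 89)/(22.3/√170) = 1.924. Since |z| > 1.645, significant at α = 0.1.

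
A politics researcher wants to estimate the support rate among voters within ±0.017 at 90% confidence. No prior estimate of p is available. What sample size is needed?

Conservative approach: use p = 0.5 (maximizes p(1-p) = 0.25). n = z²(0.25)/E² = 1.645²×0.25/0.017² = 2340.9 → n = 2341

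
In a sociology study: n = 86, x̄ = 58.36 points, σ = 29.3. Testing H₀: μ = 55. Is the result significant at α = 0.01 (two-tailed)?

z = (58.36 - 55)/(29.3/√86) = 1.063. Since |z| ≤ 2.576, not significant at α = 0.01.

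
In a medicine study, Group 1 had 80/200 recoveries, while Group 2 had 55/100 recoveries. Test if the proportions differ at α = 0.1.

p̂₁ = 0.4, p̂₂ = 0.55, pooled p̂ = 0.45. z = -2.462. Critical: ±1.645. Reject H₀.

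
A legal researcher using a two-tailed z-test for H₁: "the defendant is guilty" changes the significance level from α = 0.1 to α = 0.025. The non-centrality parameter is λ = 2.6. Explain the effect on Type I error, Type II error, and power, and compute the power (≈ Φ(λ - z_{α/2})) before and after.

Decreasing α from 0.1 to 0.025:
• Type I error rate decreases (α is the Type I rate by definition).
• Critical value moves from z_{α/2} = 1.645 to 2.241, so power = Φ(λ - z_{α/2}) goes from Φ(2.6 - 1.645) = 0.83 to Φ(2.6 - 2.241) = 0.64.
• Type II error rate β = 1 - power therefore increases (0.17 → 0.36).
Appropriate when false positives are costly — here, convicting an innocent person.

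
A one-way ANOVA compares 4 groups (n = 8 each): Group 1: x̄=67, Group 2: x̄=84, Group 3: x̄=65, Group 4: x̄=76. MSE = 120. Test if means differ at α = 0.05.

Grand mean = 73.0. SS_between = 1840.0, MS_between = 613.33. F = 5.111, F_crit ≈ 2.947. Reject H₀.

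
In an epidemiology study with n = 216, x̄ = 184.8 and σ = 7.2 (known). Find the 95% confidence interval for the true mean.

CI = x̄ ± z*(σ/√n) = 184.8 ± 1.96(7.2/√216) = 184.8 ± 0.96 = (183.84, 185.76)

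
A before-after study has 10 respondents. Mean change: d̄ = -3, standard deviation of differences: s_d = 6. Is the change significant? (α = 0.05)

t = d̄/(s_d/√n) = -3/(6/√10) = -1.581. df = 9, critical t = ±2.262. Fail to reject H₀.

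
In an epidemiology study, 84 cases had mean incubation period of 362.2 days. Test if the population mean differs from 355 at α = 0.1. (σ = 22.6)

z = (x̄ - μ₀)/(σ/√n) = (362.2 - 355)/(22.6/√84) = 2.92. Critical value: ±1.645. Since |2.92| > 1.645, Reject H₀.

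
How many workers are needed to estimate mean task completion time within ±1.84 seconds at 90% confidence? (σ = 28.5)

n = (z*σ/E)² = (1.645×28.5/1.84)² = 649.2 → n = 650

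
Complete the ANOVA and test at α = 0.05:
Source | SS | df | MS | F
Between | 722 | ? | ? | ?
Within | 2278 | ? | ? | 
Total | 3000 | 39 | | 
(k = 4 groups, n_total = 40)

df_between = 3, df_within = 36. MS_between = 240.67, MS_within = 63.28. F = 3.803, F_crit ≈ 2.866. Reject H₀.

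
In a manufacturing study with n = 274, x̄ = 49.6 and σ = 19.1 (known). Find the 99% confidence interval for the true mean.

CI = x̄ ± z*(σ/√n) = 49.6 ± 2.576(19.1/√274) = 49.6 ± 2.97 = (46.63, 52.57)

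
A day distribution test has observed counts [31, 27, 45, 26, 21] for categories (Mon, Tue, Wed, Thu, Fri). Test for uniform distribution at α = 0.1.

Expected = 30 each. χ² = Σ(O-E)²/E = 11.067. df = 4, critical value = 7.779. Reject H₀.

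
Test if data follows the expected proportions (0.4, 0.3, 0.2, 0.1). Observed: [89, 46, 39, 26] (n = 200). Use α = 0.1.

Expected: [80.0, 60.0, 40.0, 20.0]. χ² = 6.104. df = 3, critical = 6.251. Fail to reject H₀.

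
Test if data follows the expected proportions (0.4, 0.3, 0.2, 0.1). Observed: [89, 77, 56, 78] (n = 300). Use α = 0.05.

Expected: [120.0, 90.0, 60.0, 30.0]. χ² = 86.953. df = 3, critical = 7.815. Reject H₀.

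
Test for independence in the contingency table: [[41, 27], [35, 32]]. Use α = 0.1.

χ² = 0.89. df = 1, critical = 2.706. Fail to reject H₀. No evidence of dependence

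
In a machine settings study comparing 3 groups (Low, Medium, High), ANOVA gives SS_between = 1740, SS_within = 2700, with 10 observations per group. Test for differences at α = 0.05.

df_between = 2, df_within = 27. F = MS_between/MS_within = 870.0/100.0 = 8.7. F_crit ≈ 3.354. Reject H₀. At least one mean differs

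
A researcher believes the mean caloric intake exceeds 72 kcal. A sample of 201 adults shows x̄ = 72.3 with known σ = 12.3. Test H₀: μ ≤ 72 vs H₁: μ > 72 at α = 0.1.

z = 0.346. Critical value: 1.28. Fail to reject H₀.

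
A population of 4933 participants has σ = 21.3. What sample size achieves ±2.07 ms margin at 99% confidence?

Without FPC: n₀ = (2.576×21.3/2.07)² = 702.603. With FPC: n = n₀N/(n₀+N-1) = 615.1 → n = 616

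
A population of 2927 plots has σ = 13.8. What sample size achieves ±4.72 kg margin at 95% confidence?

Without FPC: n₀ = (1.96×13.8/4.72)² = 32.839. With FPC: n = n₀N/(n₀+N-1) = 32.5 → n = 33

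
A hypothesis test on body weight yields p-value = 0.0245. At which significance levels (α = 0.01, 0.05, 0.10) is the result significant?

p = 0.0245. Significant at: α = 0.05, 0.1.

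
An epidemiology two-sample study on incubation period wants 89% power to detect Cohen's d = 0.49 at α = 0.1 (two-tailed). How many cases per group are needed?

z_{α/2} = 1.645, z_β = Φ⁻¹(0.89) = 1.227. For small effect (d = 0.49): n per group = 2(z_{α/2} + z_β)²/d² = 2(1.645 + 1.227)²/0.49² = 68.7 → 69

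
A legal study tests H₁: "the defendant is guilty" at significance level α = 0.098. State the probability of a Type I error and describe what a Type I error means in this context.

P(Type I error) = α = 0.098. A Type I error is rejecting H₀ when H₀ is actually true (false positive) — here, concluding that the defendant is guilty when in fact this is not the case. Consequence: convicting an innocent person.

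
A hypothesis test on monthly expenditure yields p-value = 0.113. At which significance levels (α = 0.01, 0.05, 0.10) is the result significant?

p = 0.113. Not significant at any of the given levels.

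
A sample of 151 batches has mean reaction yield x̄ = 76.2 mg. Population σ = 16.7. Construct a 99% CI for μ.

CI = x̄ ± z*(σ/√n) = 76.2 ± 2.576(16.7/√151) = 76.2 ± 3.5 = (72.7, 79.7)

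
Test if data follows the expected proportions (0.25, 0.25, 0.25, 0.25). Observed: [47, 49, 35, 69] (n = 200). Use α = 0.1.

Expected: [50.0, 50.0, 50.0, 50.0]. χ² = 11.92. df = 3, critical = 6.251. Reject H₀.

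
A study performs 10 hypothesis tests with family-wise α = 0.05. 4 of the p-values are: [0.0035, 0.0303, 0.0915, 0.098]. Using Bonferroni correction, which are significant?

Bonferroni α = 0.05/10 = 0.005. Significant p-values: [0.0035]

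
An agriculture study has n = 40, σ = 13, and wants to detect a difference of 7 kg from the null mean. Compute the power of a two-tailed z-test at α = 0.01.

SE = σ/√n = 13/√40 = 2.055. Non-centrality λ = d/SE = 7/2.055 = 3.406. Power ≈ Φ(λ - z_{α/2}) = Φ(3.406 - 2.576) = Φ(0.83) = 0.797.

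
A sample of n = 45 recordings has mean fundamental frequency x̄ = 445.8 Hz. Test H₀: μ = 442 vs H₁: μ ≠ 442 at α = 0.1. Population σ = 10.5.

z = (x̄ - μ₀)/(σ/√n) = (445.8 - 442)/(10.5/√45) = 2.428. Critical value: ±1.645. Since |2.428| > 1.645, Reject H₀.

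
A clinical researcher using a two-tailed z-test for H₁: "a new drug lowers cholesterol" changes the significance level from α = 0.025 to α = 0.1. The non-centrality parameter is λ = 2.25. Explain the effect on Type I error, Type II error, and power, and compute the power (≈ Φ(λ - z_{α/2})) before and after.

Increasing α from 0.025 to 0.1:
• Type I error rate increases (α is the Type I rate by definition).
• Critical value moves from z_{α/2} = 2.241 to 1.645, so power = Φ(λ - z_{α/2}) goes from Φ(2.25 - 2.241) = 0.504 to Φ(2.25 - 1.645) = 0.727.
• Type II error rate β = 1 - power therefore decreases (0.496 → 0.273).
Appropriate when false negatives are costly — here, shelving an effective drug — patients miss out on a treatment that would have helped.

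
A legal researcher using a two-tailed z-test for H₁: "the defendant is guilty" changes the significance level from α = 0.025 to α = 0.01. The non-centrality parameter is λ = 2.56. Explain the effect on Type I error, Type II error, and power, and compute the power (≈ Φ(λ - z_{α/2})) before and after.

Decreasing α from 0.025 to 0.01:
• Type I error rate decreases (α is the Type I rate by definition).
• Critical value moves from z_{α/2} = 2.241 to 2.576, so power = Φ(λ - z_{α/2}) goes from Φ(2.56 - 2.241) = 0.625 to Φ(2.56 - 2.576) = 0.494.
• Type II error rate β = 1 - power therefore increases (0.375 → 0.506).
Appropriate when false positives are costly — here, convicting an innocent person.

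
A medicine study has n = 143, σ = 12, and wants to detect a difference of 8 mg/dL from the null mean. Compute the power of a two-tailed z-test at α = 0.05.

SE = σ/√n = 12/√143 = 1.003. Non-centrality λ = d/SE = 8/1.003 = 7.972. Power ≈ Φ(λ - z_{α/2}) = Φ(7.972 - 1.96) = Φ(6.012) = 1.0.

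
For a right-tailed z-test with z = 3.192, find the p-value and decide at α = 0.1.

p = P(Z > 3.192) = 1 - Φ(3.192) ≈ 0.0007. Since p < 0.1, reject H₀ (significant) at α = 0.1.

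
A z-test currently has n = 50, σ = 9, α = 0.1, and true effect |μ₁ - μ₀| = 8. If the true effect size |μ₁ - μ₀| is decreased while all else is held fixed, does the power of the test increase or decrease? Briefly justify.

Power decreases: a smaller true effect decreases the non-centrality λ = |μ₁ - μ₀|/(σ/√n).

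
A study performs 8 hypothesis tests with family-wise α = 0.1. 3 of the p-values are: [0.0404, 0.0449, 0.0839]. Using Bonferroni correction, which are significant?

Bonferroni α = 0.1/8 = 0.0125. None of the given p-values are significant.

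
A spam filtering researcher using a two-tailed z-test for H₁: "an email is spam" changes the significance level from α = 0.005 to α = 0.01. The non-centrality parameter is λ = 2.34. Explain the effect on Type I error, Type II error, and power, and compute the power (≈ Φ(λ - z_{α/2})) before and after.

Increasing α from 0.005 to 0.01:
• Type I error rate increases (α is the Type I rate by definition).
• Critical value moves from z_{α/2} = 2.807 to 2.576, so power = Φ(λ - z_{α/2}) goes from Φ(2.34 - 2.807) = 0.32 to Φ(2.34 - 2.576) = 0.407.
• Type II error rate β = 1 - power therefore decreases (0.68 → 0.593).
Appropriate when false negatives are costly — here, a spam email lands in the inbox.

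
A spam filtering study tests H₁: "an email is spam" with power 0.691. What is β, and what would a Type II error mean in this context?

β = 1 - power = 1 - 0.691 = 0.309. A Type II error is failing to reject H₀ when H₀ is false (false negative) — here, failing to conclude that an email is spam when in fact it is true. Consequence: a spam email lands in the inbox.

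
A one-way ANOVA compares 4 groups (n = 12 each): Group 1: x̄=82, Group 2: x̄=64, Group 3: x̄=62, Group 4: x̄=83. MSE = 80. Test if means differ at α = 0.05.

Grand mean = 72.75. SS_between = 4593.0, MS_between = 1531.0. F = 19.137, F_crit ≈ 2.816. Reject H₀.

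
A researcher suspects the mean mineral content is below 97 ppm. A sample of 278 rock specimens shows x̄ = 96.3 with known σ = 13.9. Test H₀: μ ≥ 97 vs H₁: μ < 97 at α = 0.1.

z = -0.84. Critical value: -1.28. Fail to reject H₀.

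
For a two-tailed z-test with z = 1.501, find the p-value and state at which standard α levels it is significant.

p = 2·P(Z > |1.501|) = 2·(1 - Φ(1.501)) ≈ 0.1334. Not significant at any standard level.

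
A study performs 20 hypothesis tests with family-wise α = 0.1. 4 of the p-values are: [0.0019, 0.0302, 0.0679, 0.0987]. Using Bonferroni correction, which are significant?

Bonferroni α = 0.1/20 = 0.005. Significant p-values: [0.0019]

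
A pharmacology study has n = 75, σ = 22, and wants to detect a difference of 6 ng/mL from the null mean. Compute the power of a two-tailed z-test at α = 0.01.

SE = σ/√n = 22/√75 = 2.54. Non-centrality λ = d/SE = 6/2.54 = 2.362. Power ≈ Φ(λ - z_{α/2}) = Φ(2.362 - 2.576) = Φ(-0.214) = 0.415.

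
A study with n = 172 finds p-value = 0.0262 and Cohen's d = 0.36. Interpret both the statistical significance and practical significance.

Statistically significant (p = 0.0262 < 0.05). Cohen's d = 0.36 indicates a small effect size. Both statistical and practical significance should be considered.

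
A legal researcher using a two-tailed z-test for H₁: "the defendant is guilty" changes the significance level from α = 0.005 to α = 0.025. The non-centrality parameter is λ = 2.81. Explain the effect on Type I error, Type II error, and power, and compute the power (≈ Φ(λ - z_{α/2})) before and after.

Increasing α from 0.005 to 0.025:
• Type I error rate increases (α is the Type I rate by definition).
• Critical value moves from z_{α/2} = 2.807 to 2.241, so power = Φ(λ - z_{α/2}) goes from Φ(2.81 - 2.807) = 0.501 to Φ(2.81 - 2.241) = 0.715.
• Type II error rate β = 1 - power therefore decreases (0.499 → 0.285).
Appropriate when false negatives are costly — here, acquitting a guilty person.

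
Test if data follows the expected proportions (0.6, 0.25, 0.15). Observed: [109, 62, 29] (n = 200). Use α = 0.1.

Expected: [120.0, 50.0, 30.0]. χ² = 3.922. df = 2, critical = 4.605. Fail to reject H₀.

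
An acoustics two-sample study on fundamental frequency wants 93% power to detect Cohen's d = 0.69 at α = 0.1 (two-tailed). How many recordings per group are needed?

z_{α/2} = 1.645, z_β = Φ⁻¹(0.93) = 1.476. For medium effect (d = 0.69): n per group = 2(z_{α/2} + z_β)²/d² = 2(1.645 + 1.476)²/0.69² = 40.9 → 41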